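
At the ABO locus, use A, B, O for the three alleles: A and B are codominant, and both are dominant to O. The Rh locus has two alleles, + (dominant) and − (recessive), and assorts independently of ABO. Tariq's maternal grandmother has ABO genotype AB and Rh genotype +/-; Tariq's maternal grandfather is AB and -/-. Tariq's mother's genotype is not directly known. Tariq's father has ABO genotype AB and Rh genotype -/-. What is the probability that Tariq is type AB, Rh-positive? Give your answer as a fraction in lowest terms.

Tariq's mother's ABO genotype from AB × AB: 1/4 AA, 1/2 AB, 1/4 BB.
Crossing each possibility with the father AB and summing P(type AB): 1/4·1/2 + 1/2·1/2 + 1/4·1/2 = 1/2.
Similarly for Rh via the mother's Rh distribution: P(Rh+) = 1/4.
Independent loci: 1/2 × 1/4 = 1/8.

1/8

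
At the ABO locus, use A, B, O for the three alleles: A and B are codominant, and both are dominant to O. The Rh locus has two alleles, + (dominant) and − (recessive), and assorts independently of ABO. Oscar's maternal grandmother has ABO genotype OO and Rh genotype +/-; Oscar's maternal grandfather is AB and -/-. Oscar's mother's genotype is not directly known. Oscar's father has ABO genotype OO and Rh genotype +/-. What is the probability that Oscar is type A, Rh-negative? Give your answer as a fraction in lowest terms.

3/32

Oscar's mother's ABO genotype from OO × AB: 1/2 AO, 1/2 BO.
Crossing each possibility with the father OO and summing P(type A): 1/2·1/2 + 1/2·0 = 1/4.
Similarly for Rh via the mother's Rh distribution: P(Rh-) = 3/8.
Independent loci: 1/4 × 3/8 = 3/32.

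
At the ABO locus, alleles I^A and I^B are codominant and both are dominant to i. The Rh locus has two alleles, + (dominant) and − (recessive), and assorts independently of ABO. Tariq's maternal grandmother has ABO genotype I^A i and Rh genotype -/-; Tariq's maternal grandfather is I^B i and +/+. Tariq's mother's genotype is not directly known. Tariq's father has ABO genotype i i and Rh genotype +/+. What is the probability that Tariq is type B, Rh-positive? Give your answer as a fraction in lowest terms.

Tariq's mother's ABO genotype from I^A i × I^B i: 1/4 I^A I^B, 1/4 I^A i, 1/4 I^B i, 1/4 i i.
Crossing each possibility with the father i i and summing P(type B): 1/4·1/2 + 1/4·0 + 1/4·1/2 + 1/4·0 = 1/4.
Similarly for Rh via the mother's Rh distribution: P(Rh+) = 1.
Independent loci: 1/4 × 1 = 1/4.

1/4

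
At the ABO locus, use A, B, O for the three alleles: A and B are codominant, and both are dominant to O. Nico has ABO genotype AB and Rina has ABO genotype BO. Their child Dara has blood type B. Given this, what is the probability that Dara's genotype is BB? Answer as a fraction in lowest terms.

1/2

Cross AB × BO → 1/4 AB, 1/4 AO, 1/4 BB, 1/4 BO.
Type-B genotypes among offspring: BB (1/4), BO (1/4); total 1/2.
P(BB | type B) = (1/4) / (1/2) = 1/2.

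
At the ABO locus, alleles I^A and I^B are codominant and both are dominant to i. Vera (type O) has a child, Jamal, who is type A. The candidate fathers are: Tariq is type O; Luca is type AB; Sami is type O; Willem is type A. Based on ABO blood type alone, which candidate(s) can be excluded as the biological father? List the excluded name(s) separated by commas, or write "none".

Tariq, Sami

A candidate is excluded only if no genotype consistent with his phenotype could produce a type A child with a type O mother.
Tariq (type O): no genotype consistent with that phenotype can produce a type-A child with a type-O mother.
Sami (type O): no genotype consistent with that phenotype can produce a type-A child with a type-O mother.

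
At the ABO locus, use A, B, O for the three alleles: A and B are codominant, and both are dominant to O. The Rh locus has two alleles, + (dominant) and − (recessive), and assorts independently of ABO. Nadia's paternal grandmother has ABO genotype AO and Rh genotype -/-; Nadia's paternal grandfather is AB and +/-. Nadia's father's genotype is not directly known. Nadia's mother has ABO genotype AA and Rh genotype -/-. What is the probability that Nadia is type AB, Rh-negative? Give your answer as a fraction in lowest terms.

3/16

Nadia's father's ABO genotype from AO × AB: 1/4 AA, 1/4 AB, 1/4 AO, 1/4 BO.
Crossing each possibility with the mother AA and summing P(type AB): 1/4·0 + 1/4·1/2 + 1/4·0 + 1/4·1/2 = 1/4.
Similarly for Rh via the father's Rh distribution: P(Rh-) = 3/4.
Independent loci: 1/4 × 3/4 = 3/16.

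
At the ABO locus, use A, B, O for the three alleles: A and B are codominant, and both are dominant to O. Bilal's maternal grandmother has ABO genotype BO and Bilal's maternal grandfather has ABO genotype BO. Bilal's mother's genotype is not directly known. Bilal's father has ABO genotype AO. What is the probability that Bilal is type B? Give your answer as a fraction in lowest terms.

Bilal's mother's ABO genotype from BO × BO: 1/4 BB, 1/2 BO, 1/4 OO.
Crossing each possibility with the father AO and summing P(type B): 1/4·1/2 + 1/2·1/4 + 1/4·0 = 1/4.

1/4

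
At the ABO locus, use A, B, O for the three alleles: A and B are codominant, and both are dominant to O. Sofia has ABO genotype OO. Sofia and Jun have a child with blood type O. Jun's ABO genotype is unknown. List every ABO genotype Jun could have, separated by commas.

AO, BO, OO

For each candidate genotype of Jun, check whether crossing it with OO can produce every observed child phenotype.
  AA → possible child types {A} ✗
  AB → possible child types {A, B} ✗
  AO → possible child types {O, A} ✓
  BB → possible child types {B} ✗
  BO → possible child types {O, B} ✓
  OO → possible child types {O} ✓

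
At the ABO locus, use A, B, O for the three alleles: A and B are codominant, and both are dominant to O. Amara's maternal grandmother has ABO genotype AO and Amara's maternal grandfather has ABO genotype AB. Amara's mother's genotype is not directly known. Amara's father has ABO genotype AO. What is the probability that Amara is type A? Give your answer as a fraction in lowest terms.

Amara's mother's ABO genotype from AO × AB: 1/4 AA, 1/4 AB, 1/4 AO, 1/4 BO.
Crossing each possibility with the father AO and summing P(type A): 1/4·1 + 1/4·1/2 + 1/4·3/4 + 1/4·1/4 = 5/8.

5/8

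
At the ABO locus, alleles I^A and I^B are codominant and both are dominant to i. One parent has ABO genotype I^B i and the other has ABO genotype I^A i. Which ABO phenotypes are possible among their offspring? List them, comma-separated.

Gametes from I^B i × I^A i give offspring ABO genotypes I^A I^B, I^A i, I^B i, i i, i.e. phenotypes O, A, B, AB.

O, A, B, AB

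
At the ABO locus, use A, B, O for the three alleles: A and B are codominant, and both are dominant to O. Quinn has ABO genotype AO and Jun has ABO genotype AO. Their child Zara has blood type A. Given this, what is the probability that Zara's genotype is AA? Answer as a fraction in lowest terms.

Cross AO × AO → 1/4 AA, 1/2 AO, 1/4 OO.
Type-A genotypes among offspring: AA (1/4), AO (1/2); total 3/4.
P(AA | type A) = (1/4) / (3/4) = 1/3.

1/3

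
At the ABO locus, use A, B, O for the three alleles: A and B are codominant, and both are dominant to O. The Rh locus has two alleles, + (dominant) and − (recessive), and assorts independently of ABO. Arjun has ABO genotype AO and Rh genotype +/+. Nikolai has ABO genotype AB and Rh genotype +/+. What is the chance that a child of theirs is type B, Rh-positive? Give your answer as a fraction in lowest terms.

1/4

ABO cross AO × AB → offspring phenotypes: 1/2 A, 1/4 B, 1/4 AB.
Rh cross +/+ × +/+ → 1 Rh+.
Independent loci: P(type B, Rh-positive) = 1/4 × 1 = 1/4.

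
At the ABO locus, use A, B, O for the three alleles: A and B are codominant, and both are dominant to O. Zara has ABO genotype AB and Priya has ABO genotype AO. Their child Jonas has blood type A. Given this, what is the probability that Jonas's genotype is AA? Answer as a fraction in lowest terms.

1/2

Cross AB × AO → 1/4 AA, 1/4 AB, 1/4 AO, 1/4 BO.
Type-A genotypes among offspring: AA (1/4), AO (1/4); total 1/2.
P(AA | type A) = (1/4) / (1/2) = 1/2.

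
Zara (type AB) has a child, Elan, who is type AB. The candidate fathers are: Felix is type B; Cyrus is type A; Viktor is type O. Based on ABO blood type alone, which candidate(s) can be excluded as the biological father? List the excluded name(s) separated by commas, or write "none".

Viktor

A candidate is excluded only if no genotype consistent with his phenotype could produce a type AB child with a type AB mother.
Viktor (type O): no genotype consistent with that phenotype can produce a type-AB child with a type-AB mother.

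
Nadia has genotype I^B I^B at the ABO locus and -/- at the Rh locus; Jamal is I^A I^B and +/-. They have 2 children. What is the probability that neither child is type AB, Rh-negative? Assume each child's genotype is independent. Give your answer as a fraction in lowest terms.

ABO cross I^B I^B × I^A I^B → 1/2 B, 1/2 AB.
Rh cross -/- × +/- → 1/2 Rh+, 1/2 Rh-; so P(type AB, Rh-negative) = 1/2 × 1/2 = 1/4 per child.
P(not type AB, Rh-negative) = 3/4 for one child; (3/4)^2 = 9/16.

9/16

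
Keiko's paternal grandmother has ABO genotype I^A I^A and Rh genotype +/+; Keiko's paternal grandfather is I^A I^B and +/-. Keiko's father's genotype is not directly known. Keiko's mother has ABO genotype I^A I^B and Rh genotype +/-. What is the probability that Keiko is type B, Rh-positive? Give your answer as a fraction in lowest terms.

Keiko's father's ABO genotype from I^A I^A × I^A I^B: 1/2 I^A I^A, 1/2 I^A I^B.
Crossing each possibility with the mother I^A I^B and summing P(type B): 1/2·0 + 1/2·1/4 = 1/8.
Similarly for Rh via the father's Rh distribution: P(Rh+) = 7/8.
Independent loci: 1/8 × 7/8 = 7/64.

7/64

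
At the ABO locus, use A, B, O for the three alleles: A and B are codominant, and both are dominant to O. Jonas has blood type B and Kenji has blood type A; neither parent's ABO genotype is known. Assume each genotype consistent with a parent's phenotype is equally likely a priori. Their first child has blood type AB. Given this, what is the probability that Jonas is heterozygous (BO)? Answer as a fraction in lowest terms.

1/3

Possible genotypes: Jonas ∈ {BB, BO}; Kenji ∈ {AA, AO}.
Weight each parental genotype pair by prior × P(type-AB child):
  BB × AA: posterior weight 4/9.
  BB × AO: posterior weight 2/9.
  BO × AA: posterior weight 2/9.
  BO × AO: posterior weight 1/9.
Sum the posterior weight over pairs where Jonas is BO: 1/3.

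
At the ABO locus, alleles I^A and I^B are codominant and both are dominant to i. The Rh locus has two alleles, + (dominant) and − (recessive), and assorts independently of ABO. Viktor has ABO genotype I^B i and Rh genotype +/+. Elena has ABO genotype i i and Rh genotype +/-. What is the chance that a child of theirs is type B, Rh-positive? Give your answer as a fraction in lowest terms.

ABO cross I^B i × i i → offspring phenotypes: 1/2 O, 1/2 B.
Rh cross +/+ × +/- → 1 Rh+.
Independent loci: P(type B, Rh-positive) = 1/2 × 1 = 1/2.

1/2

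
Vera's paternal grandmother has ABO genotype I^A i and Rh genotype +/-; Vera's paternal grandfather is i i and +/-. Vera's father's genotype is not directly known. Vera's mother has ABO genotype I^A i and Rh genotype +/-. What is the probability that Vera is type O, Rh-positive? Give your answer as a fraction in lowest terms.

9/32

Vera's father's ABO genotype from I^A i × i i: 1/2 I^A i, 1/2 i i.
Crossing each possibility with the mother I^A i and summing P(type O): 1/2·1/4 + 1/2·1/2 = 3/8.
Similarly for Rh via the father's Rh distribution: P(Rh+) = 3/4.
Independent loci: 3/8 × 3/4 = 9/32.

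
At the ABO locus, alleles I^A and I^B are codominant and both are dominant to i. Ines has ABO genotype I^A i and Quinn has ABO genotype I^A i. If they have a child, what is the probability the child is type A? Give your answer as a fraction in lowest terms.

3/4

ABO cross I^A i × I^A i → offspring phenotypes: 1/4 O, 3/4 A.
So P(type A) = 3/4.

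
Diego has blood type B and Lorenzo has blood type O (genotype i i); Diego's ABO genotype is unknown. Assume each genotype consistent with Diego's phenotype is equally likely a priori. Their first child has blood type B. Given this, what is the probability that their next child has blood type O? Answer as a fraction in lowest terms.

Possible genotypes: Diego ∈ {I^B I^B, I^B i}; Lorenzo ∈ {i i}.
Weight each parental genotype pair by prior × P(type-B child):
  I^B I^B × i i: posterior weight 2/3; P(next child type O) = 0.
  I^B i × i i: posterior weight 1/3; P(next child type O) = 1/2.
Weighted sum = 1/6.

1/6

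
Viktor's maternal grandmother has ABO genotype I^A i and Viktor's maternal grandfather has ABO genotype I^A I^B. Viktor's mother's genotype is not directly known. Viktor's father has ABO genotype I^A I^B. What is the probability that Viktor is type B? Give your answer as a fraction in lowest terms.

1/4

Viktor's mother's ABO genotype from I^A i × I^A I^B: 1/4 I^A I^A, 1/4 I^A I^B, 1/4 I^A i, 1/4 I^B i.
Crossing each possibility with the father I^A I^B and summing P(type B): 1/4·0 + 1/4·1/4 + 1/4·1/4 + 1/4·1/2 = 1/4.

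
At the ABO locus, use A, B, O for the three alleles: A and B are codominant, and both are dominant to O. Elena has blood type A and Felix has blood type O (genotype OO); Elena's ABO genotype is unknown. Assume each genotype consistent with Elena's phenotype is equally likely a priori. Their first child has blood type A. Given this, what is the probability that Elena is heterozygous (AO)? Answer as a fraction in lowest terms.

1/3

Possible genotypes: Elena ∈ {AA, AO}; Felix ∈ {OO}.
Weight each parental genotype pair by prior × P(type-A child):
  AA × OO: posterior weight 2/3.
  AO × OO: posterior weight 1/3.
Sum the posterior weight over pairs where Elena is AO: 1/3.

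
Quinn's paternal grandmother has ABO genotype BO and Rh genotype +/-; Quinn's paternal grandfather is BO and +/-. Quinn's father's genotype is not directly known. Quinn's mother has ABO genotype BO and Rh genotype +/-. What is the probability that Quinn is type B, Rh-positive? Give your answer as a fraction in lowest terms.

Quinn's father's ABO genotype from BO × BO: 1/4 BB, 1/2 BO, 1/4 OO.
Crossing each possibility with the mother BO and summing P(type B): 1/4·1 + 1/2·3/4 + 1/4·1/2 = 3/4.
Similarly for Rh via the father's Rh distribution: P(Rh+) = 3/4.
Independent loci: 3/4 × 3/4 = 9/16.

9/16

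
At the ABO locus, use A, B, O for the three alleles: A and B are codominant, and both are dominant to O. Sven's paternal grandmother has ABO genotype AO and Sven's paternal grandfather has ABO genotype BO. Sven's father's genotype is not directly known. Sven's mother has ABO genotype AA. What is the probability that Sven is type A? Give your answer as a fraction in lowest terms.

Sven's father's ABO genotype from AO × BO: 1/4 AB, 1/4 AO, 1/4 BO, 1/4 OO.
Crossing each possibility with the mother AA and summing P(type A): 1/4·1/2 + 1/4·1 + 1/4·1/2 + 1/4·1 = 3/4.

3/4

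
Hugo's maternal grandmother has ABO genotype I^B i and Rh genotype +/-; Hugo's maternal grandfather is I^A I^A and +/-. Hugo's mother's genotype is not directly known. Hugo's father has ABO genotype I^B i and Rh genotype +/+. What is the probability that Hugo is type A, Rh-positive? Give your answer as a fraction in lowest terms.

1/4

Hugo's mother's ABO genotype from I^B i × I^A I^A: 1/2 I^A I^B, 1/2 I^A i.
Crossing each possibility with the father I^B i and summing P(type A): 1/2·1/4 + 1/2·1/4 = 1/4.
Similarly for Rh via the mother's Rh distribution: P(Rh+) = 1.
Independent loci: 1/4 × 1 = 1/4.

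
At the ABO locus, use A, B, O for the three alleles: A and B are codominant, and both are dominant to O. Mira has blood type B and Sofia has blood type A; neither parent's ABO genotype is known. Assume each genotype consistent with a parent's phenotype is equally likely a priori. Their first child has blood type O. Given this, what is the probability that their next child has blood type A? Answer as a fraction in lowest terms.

1/4

Possible genotypes: Mira ∈ {BB, BO}; Sofia ∈ {AA, AO}.
Weight each parental genotype pair by prior × P(type-O child):
  BO × AO: posterior weight 1; P(next child type A) = 1/4.
Weighted sum = 1/4.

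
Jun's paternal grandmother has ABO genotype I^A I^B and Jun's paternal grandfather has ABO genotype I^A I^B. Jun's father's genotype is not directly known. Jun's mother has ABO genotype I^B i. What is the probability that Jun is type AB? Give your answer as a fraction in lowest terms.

Jun's father's ABO genotype from I^A I^B × I^A I^B: 1/4 I^A I^A, 1/2 I^A I^B, 1/4 I^B I^B.
Crossing each possibility with the mother I^B i and summing P(type AB): 1/4·1/2 + 1/2·1/4 + 1/4·0 = 1/4.

1/4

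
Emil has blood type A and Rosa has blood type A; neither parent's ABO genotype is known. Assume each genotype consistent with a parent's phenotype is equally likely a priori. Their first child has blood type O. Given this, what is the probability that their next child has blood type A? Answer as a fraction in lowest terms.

Possible genotypes: Emil ∈ {AA, AO}; Rosa ∈ {AA, AO}.
Weight each parental genotype pair by prior × P(type-O child):
  AO × AO: posterior weight 1; P(next child type A) = 3/4.
Weighted sum = 3/4.

3/4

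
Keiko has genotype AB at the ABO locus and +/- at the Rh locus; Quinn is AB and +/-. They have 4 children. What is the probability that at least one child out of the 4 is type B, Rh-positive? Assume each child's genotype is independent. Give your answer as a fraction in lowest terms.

ABO cross AB × AB → 1/4 A, 1/4 B, 1/2 AB.
Rh cross +/- × +/- → 3/4 Rh+, 1/4 Rh-; so P(type B, Rh-positive) = 1/4 × 3/4 = 3/16 per child.
P(none) = (13/16)^4 = 28561/65536; P(at least one) = 1 − 28561/65536 = 36975/65536.

36975/65536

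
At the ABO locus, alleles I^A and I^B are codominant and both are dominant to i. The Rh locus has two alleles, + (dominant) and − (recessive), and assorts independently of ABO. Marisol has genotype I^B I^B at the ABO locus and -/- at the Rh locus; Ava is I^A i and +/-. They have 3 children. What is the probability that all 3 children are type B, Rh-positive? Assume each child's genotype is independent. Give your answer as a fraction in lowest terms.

ABO cross I^B I^B × I^A i → 1/2 B, 1/2 AB.
Rh cross -/- × +/- → 1/2 Rh+, 1/2 Rh-; so P(type B, Rh-positive) = 1/2 × 1/2 = 1/4 per child.
All 3 independent: (1/4)^3 = 1/64.

1/64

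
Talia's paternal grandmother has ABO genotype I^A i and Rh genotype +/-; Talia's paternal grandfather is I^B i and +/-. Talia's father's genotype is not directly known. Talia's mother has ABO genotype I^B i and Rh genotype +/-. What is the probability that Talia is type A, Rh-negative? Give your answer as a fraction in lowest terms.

1/32

Talia's father's ABO genotype from I^A i × I^B i: 1/4 I^A I^B, 1/4 I^A i, 1/4 I^B i, 1/4 i i.
Crossing each possibility with the mother I^B i and summing P(type A): 1/4·1/4 + 1/4·1/4 + 1/4·0 + 1/4·0 = 1/8.
Similarly for Rh via the father's Rh distribution: P(Rh-) = 1/4.
Independent loci: 1/8 × 1/4 = 1/32.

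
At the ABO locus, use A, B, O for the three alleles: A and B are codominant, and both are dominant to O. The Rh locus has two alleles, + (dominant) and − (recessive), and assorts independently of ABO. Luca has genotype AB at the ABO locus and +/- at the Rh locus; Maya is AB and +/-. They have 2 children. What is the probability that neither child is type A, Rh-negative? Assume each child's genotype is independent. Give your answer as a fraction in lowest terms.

225/256

ABO cross AB × AB → 1/4 A, 1/4 B, 1/2 AB.
Rh cross +/- × +/- → 3/4 Rh+, 1/4 Rh-; so P(type A, Rh-negative) = 1/4 × 1/4 = 1/16 per child.
P(not type A, Rh-negative) = 15/16 for one child; (15/16)^2 = 225/256.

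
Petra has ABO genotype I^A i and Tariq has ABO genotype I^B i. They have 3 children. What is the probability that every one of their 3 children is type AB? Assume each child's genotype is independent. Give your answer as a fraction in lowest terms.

1/64

ABO cross I^A i × I^B i → 1/4 O, 1/4 A, 1/4 B, 1/4 AB.
So P(type AB) = 1/4 per child.
All 3 independent: (1/4)^3 = 1/64.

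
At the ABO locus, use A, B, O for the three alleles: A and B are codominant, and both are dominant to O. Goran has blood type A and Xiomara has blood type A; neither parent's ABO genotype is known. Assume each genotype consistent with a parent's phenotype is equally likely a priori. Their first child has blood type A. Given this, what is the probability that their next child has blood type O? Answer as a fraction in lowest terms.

Possible genotypes: Goran ∈ {AA, AO}; Xiomara ∈ {AA, AO}.
Weight each parental genotype pair by prior × P(type-A child):
  AA × AA: posterior weight 4/15; P(next child type O) = 0.
  AA × AO: posterior weight 4/15; P(next child type O) = 0.
  AO × AA: posterior weight 4/15; P(next child type O) = 0.
  AO × AO: posterior weight 1/5; P(next child type O) = 1/4.
Weighted sum = 1/20.

1/20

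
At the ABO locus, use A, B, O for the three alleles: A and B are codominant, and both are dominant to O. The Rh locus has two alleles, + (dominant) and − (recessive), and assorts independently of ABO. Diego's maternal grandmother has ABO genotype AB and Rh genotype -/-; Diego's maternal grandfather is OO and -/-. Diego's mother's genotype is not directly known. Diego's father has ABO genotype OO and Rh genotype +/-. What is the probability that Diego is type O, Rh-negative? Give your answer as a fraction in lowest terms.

Diego's mother's ABO genotype from AB × OO: 1/2 AO, 1/2 BO.
Crossing each possibility with the father OO and summing P(type O): 1/2·1/2 + 1/2·1/2 = 1/2.
Similarly for Rh via the mother's Rh distribution: P(Rh-) = 1/2.
Independent loci: 1/2 × 1/2 = 1/4.

1/4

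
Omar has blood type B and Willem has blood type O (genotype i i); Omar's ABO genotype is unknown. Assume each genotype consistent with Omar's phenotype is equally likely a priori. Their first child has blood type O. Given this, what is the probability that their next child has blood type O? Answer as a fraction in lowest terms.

Possible genotypes: Omar ∈ {I^B I^B, I^B i}; Willem ∈ {i i}.
Weight each parental genotype pair by prior × P(type-O child):
  I^B i × i i: posterior weight 1; P(next child type O) = 1/2.
Weighted sum = 1/2.

1/2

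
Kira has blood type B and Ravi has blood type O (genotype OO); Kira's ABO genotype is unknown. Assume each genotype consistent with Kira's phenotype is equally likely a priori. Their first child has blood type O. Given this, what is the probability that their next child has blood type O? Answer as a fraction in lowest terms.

1/2

Possible genotypes: Kira ∈ {BB, BO}; Ravi ∈ {OO}.
Weight each parental genotype pair by prior × P(type-O child):
  BO × OO: posterior weight 1; P(next child type O) = 1/2.
Weighted sum = 1/2.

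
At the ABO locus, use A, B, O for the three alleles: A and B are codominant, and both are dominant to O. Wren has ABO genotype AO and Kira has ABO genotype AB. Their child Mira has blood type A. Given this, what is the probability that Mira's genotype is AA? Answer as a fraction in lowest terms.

Cross AO × AB → 1/4 AA, 1/4 AB, 1/4 AO, 1/4 BO.
Type-A genotypes among offspring: AA (1/4), AO (1/4); total 1/2.
P(AA | type A) = (1/4) / (1/2) = 1/2.

1/2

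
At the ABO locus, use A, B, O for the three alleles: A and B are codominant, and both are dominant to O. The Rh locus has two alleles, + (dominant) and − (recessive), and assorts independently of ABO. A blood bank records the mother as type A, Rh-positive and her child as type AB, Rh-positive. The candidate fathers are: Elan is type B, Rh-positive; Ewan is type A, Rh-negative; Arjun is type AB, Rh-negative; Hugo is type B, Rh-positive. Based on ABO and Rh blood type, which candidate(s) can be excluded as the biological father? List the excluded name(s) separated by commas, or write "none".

Ewan

A candidate is excluded only if no genotype consistent with his phenotype could produce a type AB, Rh-positive child with a type A, Rh-positive mother.
Ewan (type A, Rh-): no genotype consistent with that phenotype can produce a type-AB Rh+ child with a type-A mother.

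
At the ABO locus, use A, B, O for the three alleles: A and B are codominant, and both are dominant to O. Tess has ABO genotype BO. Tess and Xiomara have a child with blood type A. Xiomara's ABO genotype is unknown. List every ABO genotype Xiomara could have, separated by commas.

AA, AB, AO

For each candidate genotype of Xiomara, check whether crossing it with BO can produce every observed child phenotype.
  AA → possible child types {A, AB} ✓
  AB → possible child types {A, B, AB} ✓
  AO → possible child types {O, A, B, AB} ✓
  BB → possible child types {B} ✗
  BO → possible child types {O, B} ✗
  OO → possible child types {O, B} ✗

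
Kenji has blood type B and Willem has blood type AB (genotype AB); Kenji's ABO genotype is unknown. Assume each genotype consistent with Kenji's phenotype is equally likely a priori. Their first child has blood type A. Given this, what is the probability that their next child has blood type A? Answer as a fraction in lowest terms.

1/4

Possible genotypes: Kenji ∈ {BB, BO}; Willem ∈ {AB}.
Weight each parental genotype pair by prior × P(type-A child):
  BO × AB: posterior weight 1; P(next child type A) = 1/4.
Weighted sum = 1/4.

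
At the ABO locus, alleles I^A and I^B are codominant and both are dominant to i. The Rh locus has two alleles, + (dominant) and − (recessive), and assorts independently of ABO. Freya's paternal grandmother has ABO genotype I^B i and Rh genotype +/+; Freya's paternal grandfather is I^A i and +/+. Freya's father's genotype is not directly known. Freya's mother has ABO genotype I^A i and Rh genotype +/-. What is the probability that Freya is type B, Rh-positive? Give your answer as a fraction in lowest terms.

1/8

Freya's father's ABO genotype from I^B i × I^A i: 1/4 I^A I^B, 1/4 I^A i, 1/4 I^B i, 1/4 i i.
Crossing each possibility with the mother I^A i and summing P(type B): 1/4·1/4 + 1/4·0 + 1/4·1/4 + 1/4·0 = 1/8.
Similarly for Rh via the father's Rh distribution: P(Rh+) = 1.
Independent loci: 1/8 × 1 = 1/8.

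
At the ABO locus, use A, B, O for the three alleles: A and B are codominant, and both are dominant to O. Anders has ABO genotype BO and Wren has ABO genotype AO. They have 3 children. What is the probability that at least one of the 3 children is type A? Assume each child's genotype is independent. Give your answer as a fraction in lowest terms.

ABO cross BO × AO → 1/4 O, 1/4 A, 1/4 B, 1/4 AB.
So P(type A) = 1/4 per child.
P(none) = (3/4)^3 = 27/64; P(at least one) = 1 − 27/64 = 37/64.

37/64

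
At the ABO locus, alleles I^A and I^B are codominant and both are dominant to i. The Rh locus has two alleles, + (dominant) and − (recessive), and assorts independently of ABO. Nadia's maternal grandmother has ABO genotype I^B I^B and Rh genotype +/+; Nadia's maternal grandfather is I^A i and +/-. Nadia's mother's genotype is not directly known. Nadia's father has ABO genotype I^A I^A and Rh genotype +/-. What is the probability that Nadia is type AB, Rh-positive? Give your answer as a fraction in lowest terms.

Nadia's mother's ABO genotype from I^B I^B × I^A i: 1/2 I^A I^B, 1/2 I^B i.
Crossing each possibility with the father I^A I^A and summing P(type AB): 1/2·1/2 + 1/2·1/2 = 1/2.
Similarly for Rh via the mother's Rh distribution: P(Rh+) = 7/8.
Independent loci: 1/2 × 7/8 = 7/16.

7/16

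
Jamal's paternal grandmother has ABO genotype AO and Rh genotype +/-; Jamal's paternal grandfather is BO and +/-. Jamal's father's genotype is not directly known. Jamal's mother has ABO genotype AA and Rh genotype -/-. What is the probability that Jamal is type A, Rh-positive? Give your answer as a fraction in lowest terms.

3/8

Jamal's father's ABO genotype from AO × BO: 1/4 AB, 1/4 AO, 1/4 BO, 1/4 OO.
Crossing each possibility with the mother AA and summing P(type A): 1/4·1/2 + 1/4·1 + 1/4·1/2 + 1/4·1 = 3/4.
Similarly for Rh via the father's Rh distribution: P(Rh+) = 1/2.
Independent loci: 3/4 × 1/2 = 3/8.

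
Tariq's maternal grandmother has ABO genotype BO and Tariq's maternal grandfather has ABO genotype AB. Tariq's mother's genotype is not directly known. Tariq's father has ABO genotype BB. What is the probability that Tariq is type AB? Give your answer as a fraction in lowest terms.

1/4

Tariq's mother's ABO genotype from BO × AB: 1/4 AB, 1/4 AO, 1/4 BB, 1/4 BO.
Crossing each possibility with the father BB and summing P(type AB): 1/4·1/2 + 1/4·1/2 + 1/4·0 + 1/4·0 = 1/4.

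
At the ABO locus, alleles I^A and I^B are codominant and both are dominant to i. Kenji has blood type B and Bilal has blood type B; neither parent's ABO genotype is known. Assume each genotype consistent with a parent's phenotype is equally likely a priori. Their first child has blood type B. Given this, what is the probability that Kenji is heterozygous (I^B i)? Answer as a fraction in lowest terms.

7/15

Possible genotypes: Kenji ∈ {I^B I^B, I^B i}; Bilal ∈ {I^B I^B, I^B i}.
Weight each parental genotype pair by prior × P(type-B child):
  I^B I^B × I^B I^B: posterior weight 4/15.
  I^B I^B × I^B i: posterior weight 4/15.
  I^B i × I^B I^B: posterior weight 4/15.
  I^B i × I^B i: posterior weight 1/5.
Sum the posterior weight over pairs where Kenji is I^B i: 7/15.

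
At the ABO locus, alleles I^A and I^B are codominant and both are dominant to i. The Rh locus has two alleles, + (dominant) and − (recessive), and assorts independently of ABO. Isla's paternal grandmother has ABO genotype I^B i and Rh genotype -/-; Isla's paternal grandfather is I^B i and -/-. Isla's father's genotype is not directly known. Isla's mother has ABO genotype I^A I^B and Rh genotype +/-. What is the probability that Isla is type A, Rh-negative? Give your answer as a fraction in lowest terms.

1/8

Isla's father's ABO genotype from I^B i × I^B i: 1/4 I^B I^B, 1/2 I^B i, 1/4 i i.
Crossing each possibility with the mother I^A I^B and summing P(type A): 1/4·0 + 1/2·1/4 + 1/4·1/2 = 1/4.
Similarly for Rh via the father's Rh distribution: P(Rh-) = 1/2.
Independent loci: 1/4 × 1/2 = 1/8.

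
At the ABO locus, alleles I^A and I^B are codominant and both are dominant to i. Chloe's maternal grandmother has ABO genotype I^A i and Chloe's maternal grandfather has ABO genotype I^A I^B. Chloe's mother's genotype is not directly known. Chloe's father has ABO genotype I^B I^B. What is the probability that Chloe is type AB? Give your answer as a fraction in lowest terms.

1/2

Chloe's mother's ABO genotype from I^A i × I^A I^B: 1/4 I^A I^A, 1/4 I^A I^B, 1/4 I^A i, 1/4 I^B i.
Crossing each possibility with the father I^B I^B and summing P(type AB): 1/4·1 + 1/4·1/2 + 1/4·1/2 + 1/4·0 = 1/2.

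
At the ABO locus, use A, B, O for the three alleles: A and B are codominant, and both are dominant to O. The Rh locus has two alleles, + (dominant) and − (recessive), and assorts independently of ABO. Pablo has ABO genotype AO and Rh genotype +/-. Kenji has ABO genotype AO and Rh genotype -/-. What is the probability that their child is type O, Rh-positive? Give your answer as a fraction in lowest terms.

1/8

ABO cross AO × AO → offspring phenotypes: 1/4 O, 3/4 A.
Rh cross +/- × -/- → 1/2 Rh+, 1/2 Rh-.
Independent loci: P(type O, Rh-positive) = 1/4 × 1/2 = 1/8.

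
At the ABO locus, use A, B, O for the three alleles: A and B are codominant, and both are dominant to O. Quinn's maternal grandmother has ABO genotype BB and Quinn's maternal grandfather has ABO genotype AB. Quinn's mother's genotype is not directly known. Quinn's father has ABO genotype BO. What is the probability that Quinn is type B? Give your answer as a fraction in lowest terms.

3/4

Quinn's mother's ABO genotype from BB × AB: 1/2 AB, 1/2 BB.
Crossing each possibility with the father BO and summing P(type B): 1/2·1/2 + 1/2·1 = 3/4.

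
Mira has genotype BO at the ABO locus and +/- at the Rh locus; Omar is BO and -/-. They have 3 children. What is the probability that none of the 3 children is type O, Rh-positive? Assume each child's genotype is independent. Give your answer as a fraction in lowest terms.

ABO cross BO × BO → 1/4 O, 3/4 B.
Rh cross +/- × -/- → 1/2 Rh+, 1/2 Rh-; so P(type O, Rh-positive) = 1/4 × 1/2 = 1/8 per child.
P(not type O, Rh-positive) = 7/8 for one child; (7/8)^3 = 343/512.

343/512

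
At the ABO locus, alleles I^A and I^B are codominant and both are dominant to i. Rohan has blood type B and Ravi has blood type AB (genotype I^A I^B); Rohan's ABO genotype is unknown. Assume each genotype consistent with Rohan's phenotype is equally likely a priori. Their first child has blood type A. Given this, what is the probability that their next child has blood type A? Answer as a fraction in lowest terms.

Possible genotypes: Rohan ∈ {I^B I^B, I^B i}; Ravi ∈ {I^A I^B}.
Weight each parental genotype pair by prior × P(type-A child):
  I^B i × I^A I^B: posterior weight 1; P(next child type A) = 1/4.
Weighted sum = 1/4.

1/4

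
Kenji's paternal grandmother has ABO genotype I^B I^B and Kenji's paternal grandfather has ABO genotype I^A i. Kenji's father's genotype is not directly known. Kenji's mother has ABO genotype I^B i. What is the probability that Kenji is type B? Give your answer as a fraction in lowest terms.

5/8

Kenji's father's ABO genotype from I^B I^B × I^A i: 1/2 I^A I^B, 1/2 I^B i.
Crossing each possibility with the mother I^B i and summing P(type B): 1/2·1/2 + 1/2·3/4 = 5/8.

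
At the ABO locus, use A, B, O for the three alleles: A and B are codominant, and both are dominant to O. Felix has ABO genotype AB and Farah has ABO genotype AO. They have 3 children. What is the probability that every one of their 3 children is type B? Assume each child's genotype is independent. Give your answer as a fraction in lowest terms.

1/64

ABO cross AB × AO → 1/2 A, 1/4 B, 1/4 AB.
So P(type B) = 1/4 per child.
All 3 independent: (1/4)^3 = 1/64.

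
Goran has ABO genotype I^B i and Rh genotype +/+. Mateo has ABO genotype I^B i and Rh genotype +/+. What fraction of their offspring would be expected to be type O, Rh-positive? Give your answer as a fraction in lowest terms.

ABO cross I^B i × I^B i → offspring phenotypes: 1/4 O, 3/4 B.
Rh cross +/+ × +/+ → 1 Rh+.
Independent loci: P(type O, Rh-positive) = 1/4 × 1 = 1/4.

1/4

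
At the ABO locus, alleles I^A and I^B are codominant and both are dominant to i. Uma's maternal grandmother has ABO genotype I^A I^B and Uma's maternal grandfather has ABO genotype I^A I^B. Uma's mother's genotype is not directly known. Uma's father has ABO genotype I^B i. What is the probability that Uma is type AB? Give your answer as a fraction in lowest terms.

1/4

Uma's mother's ABO genotype from I^A I^B × I^A I^B: 1/4 I^A I^A, 1/2 I^A I^B, 1/4 I^B I^B.
Crossing each possibility with the father I^B i and summing P(type AB): 1/4·1/2 + 1/2·1/4 + 1/4·0 = 1/4.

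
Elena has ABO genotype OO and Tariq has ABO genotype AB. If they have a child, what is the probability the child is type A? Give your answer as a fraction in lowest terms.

ABO cross OO × AB → offspring phenotypes: 1/2 A, 1/2 B.
So P(type A) = 1/2.

1/2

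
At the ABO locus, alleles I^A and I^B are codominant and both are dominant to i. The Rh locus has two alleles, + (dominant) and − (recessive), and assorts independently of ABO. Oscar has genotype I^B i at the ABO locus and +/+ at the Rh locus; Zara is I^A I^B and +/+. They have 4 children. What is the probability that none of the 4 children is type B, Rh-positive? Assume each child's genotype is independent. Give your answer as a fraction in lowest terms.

1/16

ABO cross I^B i × I^A I^B → 1/4 A, 1/2 B, 1/4 AB.
Rh cross +/+ × +/+ → 1 Rh+; so P(type B, Rh-positive) = 1/2 × 1 = 1/2 per child.
P(not type B, Rh-positive) = 1/2 for one child; (1/2)^4 = 1/16.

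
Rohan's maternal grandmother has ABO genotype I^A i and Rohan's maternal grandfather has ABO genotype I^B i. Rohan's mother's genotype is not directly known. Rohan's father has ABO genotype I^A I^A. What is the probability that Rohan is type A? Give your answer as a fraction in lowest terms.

Rohan's mother's ABO genotype from I^A i × I^B i: 1/4 I^A I^B, 1/4 I^A i, 1/4 I^B i, 1/4 i i.
Crossing each possibility with the father I^A I^A and summing P(type A): 1/4·1/2 + 1/4·1 + 1/4·1/2 + 1/4·1 = 3/4.

3/4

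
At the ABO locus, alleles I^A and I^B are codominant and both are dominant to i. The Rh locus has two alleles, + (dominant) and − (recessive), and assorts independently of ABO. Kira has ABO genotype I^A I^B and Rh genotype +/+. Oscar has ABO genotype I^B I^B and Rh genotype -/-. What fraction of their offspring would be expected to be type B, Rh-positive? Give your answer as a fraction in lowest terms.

1/2

ABO cross I^A I^B × I^B I^B → offspring phenotypes: 1/2 B, 1/2 AB.
Rh cross +/+ × -/- → 1 Rh+.
Independent loci: P(type B, Rh-positive) = 1/2 × 1 = 1/2.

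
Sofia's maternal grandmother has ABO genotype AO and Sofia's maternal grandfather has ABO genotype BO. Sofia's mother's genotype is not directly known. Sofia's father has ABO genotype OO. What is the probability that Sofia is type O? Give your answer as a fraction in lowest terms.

Sofia's mother's ABO genotype from AO × BO: 1/4 AB, 1/4 AO, 1/4 BO, 1/4 OO.
Crossing each possibility with the father OO and summing P(type O): 1/4·0 + 1/4·1/2 + 1/4·1/2 + 1/4·1 = 1/2.

1/2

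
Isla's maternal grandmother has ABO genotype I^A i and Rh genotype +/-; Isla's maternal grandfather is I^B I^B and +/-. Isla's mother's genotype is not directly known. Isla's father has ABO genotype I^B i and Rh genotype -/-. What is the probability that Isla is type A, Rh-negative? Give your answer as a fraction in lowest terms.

1/16

Isla's mother's ABO genotype from I^A i × I^B I^B: 1/2 I^A I^B, 1/2 I^B i.
Crossing each possibility with the father I^B i and summing P(type A): 1/2·1/4 + 1/2·0 = 1/8.
Similarly for Rh via the mother's Rh distribution: P(Rh-) = 1/2.
Independent loci: 1/8 × 1/2 = 1/16.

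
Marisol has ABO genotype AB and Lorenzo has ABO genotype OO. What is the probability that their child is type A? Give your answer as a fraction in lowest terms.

1/2

ABO cross AB × OO → offspring phenotypes: 1/2 A, 1/2 B.
So P(type A) = 1/2.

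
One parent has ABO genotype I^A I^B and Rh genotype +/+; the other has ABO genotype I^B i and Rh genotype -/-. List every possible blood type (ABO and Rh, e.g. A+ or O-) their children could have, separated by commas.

A+, B+, AB+

Gametes from I^A I^B × I^B i give offspring ABO genotypes I^A I^B, I^A i, I^B I^B, I^B i, i.e. phenotypes A, B, AB.
Rh cross +/+ × -/- → phenotypes Rh+.
Combining independently: A+, B+, AB+.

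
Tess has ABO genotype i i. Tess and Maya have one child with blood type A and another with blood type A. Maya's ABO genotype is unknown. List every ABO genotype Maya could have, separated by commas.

I^A I^A, I^A I^B, I^A i

For each candidate genotype of Maya, check whether crossing it with i i can produce every observed child phenotype.
  I^A I^A → possible child types {A} ✓
  I^A I^B → possible child types {A, B} ✓
  I^A i → possible child types {O, A} ✓
  I^B I^B → possible child types {B} ✗
  I^B i → possible child types {O, B} ✗
  i i → possible child types {O} ✗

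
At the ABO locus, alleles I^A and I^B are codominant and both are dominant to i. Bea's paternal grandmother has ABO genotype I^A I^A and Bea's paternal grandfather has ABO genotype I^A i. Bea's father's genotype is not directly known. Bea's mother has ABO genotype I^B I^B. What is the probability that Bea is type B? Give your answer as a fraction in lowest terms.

Bea's father's ABO genotype from I^A I^A × I^A i: 1/2 I^A I^A, 1/2 I^A i.
Crossing each possibility with the mother I^B I^B and summing P(type B): 1/2·0 + 1/2·1/2 = 1/4.

1/4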